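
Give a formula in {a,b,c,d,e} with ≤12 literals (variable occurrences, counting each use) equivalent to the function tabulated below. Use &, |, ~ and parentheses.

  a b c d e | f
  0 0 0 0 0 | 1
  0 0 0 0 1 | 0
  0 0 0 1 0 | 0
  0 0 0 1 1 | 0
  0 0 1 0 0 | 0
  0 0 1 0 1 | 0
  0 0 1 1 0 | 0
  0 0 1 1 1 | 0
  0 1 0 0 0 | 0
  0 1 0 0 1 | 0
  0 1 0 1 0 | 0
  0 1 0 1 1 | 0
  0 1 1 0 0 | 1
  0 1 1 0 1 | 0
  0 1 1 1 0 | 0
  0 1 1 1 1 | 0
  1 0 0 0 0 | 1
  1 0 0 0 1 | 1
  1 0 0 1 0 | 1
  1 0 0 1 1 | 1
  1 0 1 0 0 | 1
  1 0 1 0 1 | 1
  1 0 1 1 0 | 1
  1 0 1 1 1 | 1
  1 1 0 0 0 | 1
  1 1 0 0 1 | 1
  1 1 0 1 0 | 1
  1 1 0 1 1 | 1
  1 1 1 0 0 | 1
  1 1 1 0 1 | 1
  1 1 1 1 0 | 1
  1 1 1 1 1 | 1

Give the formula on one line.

(((((b | ~c) & ~d) | b) & ((~b | (~d & c)) & ~e)) | a)

  ~c = 11110000111100001111000011110000
  (b | ~c) = 11110000111111111111000011111111
  ~d = 11001100110011001100110011001100
  ((b | ~c) & ~d) = 11000000110011001100000011001100
  (((b | ~c) & ~d) | b) = 11000000111111111100000011111111
  ~b = 11111111000000001111111100000000
  (~d & c) = 00001100000011000000110000001100
  (~b | (~d & c)) = 11111111000011001111111100001100
  ~e = 10101010101010101010101010101010
  ((~b | (~d & c)) & ~e) = 10101010000010001010101000001000
  ((((b | ~c) & ~d) | b) & ((~b | (~d & c)) & ~e)) = 10000000000010001000000000001000
  (((((b | ~c) & ~d) | b) & ((~b | (~d & c)) & ~e)) | a) = 10000000000010001111111111111111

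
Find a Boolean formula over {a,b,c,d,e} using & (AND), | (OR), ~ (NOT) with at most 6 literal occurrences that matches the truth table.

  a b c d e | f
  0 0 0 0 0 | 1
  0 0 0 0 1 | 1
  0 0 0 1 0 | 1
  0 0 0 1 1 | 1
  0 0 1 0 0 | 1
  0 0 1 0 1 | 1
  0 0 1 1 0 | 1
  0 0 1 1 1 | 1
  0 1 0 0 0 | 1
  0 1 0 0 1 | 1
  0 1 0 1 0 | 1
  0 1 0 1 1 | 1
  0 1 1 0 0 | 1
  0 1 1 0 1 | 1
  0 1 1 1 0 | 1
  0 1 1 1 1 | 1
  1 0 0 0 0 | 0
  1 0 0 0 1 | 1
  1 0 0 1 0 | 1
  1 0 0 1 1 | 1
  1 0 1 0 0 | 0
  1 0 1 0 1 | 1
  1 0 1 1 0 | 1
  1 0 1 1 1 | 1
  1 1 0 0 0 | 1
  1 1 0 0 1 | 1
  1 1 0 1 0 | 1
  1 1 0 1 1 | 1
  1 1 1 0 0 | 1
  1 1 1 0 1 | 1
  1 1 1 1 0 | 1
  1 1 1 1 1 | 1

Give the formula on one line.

((b | ~a) | (((e | ~a) & ~d) | d))

  ~a = 11111111111111110000000000000000
  (b | ~a) = 11111111111111110000000011111111
  (e | ~a) = 11111111111111110101010101010101
  ~d = 11001100110011001100110011001100
  ((e | ~a) & ~d) = 11001100110011000100010001000100
  (((e | ~a) & ~d) | d) = 11111111111111110111011101110111
  ((b | ~a) | (((e | ~a) & ~d) | d)) = 11111111111111110111011111111111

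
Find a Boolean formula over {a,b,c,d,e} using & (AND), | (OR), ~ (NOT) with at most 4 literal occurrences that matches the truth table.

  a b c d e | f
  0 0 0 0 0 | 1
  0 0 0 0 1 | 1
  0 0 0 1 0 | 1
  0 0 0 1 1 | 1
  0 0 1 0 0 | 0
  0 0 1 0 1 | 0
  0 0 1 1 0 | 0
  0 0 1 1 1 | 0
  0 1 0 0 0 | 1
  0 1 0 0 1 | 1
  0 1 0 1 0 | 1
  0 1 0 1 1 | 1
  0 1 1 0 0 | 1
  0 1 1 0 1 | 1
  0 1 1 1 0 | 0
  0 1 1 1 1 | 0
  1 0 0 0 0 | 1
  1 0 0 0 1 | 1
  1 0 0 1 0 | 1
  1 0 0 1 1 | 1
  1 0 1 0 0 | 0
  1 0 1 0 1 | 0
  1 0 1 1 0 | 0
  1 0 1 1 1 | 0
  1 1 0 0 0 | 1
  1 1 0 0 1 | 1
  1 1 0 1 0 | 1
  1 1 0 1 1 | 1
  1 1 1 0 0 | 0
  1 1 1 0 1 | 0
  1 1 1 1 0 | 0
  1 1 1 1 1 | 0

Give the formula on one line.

  ~d = 11001100110011001100110011001100
  (b & ~d) = 00000000110011000000000011001100
  ~a = 11111111111111110000000000000000
  ((b & ~d) & ~a) = 00000000110011000000000000000000
  ~c = 11110000111100001111000011110000
  (((b & ~d) & ~a) | ~c) = 11110000111111001111000011110000

(((b & ~d) & ~a) | ~c)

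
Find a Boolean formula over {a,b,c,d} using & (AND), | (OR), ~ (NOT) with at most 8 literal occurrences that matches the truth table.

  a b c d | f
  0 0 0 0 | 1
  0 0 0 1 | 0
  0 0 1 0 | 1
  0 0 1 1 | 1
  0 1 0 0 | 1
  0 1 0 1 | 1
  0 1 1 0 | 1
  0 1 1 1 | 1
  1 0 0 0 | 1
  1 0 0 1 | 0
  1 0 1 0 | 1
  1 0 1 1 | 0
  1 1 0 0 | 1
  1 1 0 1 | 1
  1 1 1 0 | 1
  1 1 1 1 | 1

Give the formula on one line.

  ~a = 1111111100000000
  (d & ~a) = 0101010100000000
  (b | c) = 0011111100111111
  ((d & ~a) & (b | c)) = 0001010100000000
  (((d & ~a) & (b | c)) | b) = 0001111100001111
  ~d = 1010101010101010
  ((((d & ~a) & (b | c)) | b) | ~d) = 1011111110101111

((((d & ~a) & (b | c)) | b) | ~d)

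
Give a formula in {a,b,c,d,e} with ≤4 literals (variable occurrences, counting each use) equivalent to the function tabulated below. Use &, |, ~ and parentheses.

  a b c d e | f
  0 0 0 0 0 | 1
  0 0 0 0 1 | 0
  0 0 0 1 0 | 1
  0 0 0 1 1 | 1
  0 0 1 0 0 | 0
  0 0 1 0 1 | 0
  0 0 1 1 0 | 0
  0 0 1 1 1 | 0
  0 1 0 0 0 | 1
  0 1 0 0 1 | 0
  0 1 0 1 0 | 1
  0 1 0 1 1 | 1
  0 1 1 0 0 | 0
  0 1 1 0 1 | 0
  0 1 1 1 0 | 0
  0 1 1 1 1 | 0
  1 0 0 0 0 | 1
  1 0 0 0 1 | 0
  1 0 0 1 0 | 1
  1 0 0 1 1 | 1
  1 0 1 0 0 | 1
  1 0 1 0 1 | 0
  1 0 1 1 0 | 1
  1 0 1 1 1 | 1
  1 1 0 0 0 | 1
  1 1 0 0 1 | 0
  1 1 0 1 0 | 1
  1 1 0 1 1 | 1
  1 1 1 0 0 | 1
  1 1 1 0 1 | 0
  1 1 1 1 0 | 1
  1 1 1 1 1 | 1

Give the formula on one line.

  ~e = 10101010101010101010101010101010
  (~e | d) = 10111011101110111011101110111011
  ~c = 11110000111100001111000011110000
  (a | ~c) = 11110000111100001111111111111111
  ((~e | d) & (a | ~c)) = 10110000101100001011101110111011

((~e | d) & (a | ~c))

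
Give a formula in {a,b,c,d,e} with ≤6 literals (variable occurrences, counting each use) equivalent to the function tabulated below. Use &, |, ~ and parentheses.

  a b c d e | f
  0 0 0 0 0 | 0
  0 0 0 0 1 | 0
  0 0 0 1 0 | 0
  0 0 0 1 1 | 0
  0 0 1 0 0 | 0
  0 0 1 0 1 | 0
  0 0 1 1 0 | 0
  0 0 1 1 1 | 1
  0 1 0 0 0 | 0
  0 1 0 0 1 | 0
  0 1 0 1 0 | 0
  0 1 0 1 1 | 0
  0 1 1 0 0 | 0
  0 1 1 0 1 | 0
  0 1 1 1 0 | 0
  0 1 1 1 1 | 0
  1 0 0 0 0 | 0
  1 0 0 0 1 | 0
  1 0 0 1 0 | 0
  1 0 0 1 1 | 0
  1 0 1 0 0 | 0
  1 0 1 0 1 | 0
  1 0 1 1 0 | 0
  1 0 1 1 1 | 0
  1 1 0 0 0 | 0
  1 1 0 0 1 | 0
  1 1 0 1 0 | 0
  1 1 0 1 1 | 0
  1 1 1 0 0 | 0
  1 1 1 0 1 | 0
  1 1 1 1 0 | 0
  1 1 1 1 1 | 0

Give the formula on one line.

((d & (e & ~a)) & ((~b | ~c) & c))

  ~a = 11111111111111110000000000000000
  (e & ~a) = 01010101010101010000000000000000
  (d & (e & ~a)) = 00010001000100010000000000000000
  ~b = 11111111000000001111111100000000
  ~c = 11110000111100001111000011110000
  (~b | ~c) = 11111111111100001111111111110000
  ((~b | ~c) & c) = 00001111000000000000111100000000
  ((d & (e & ~a)) & ((~b | ~c) & c)) = 00000001000000000000000000000000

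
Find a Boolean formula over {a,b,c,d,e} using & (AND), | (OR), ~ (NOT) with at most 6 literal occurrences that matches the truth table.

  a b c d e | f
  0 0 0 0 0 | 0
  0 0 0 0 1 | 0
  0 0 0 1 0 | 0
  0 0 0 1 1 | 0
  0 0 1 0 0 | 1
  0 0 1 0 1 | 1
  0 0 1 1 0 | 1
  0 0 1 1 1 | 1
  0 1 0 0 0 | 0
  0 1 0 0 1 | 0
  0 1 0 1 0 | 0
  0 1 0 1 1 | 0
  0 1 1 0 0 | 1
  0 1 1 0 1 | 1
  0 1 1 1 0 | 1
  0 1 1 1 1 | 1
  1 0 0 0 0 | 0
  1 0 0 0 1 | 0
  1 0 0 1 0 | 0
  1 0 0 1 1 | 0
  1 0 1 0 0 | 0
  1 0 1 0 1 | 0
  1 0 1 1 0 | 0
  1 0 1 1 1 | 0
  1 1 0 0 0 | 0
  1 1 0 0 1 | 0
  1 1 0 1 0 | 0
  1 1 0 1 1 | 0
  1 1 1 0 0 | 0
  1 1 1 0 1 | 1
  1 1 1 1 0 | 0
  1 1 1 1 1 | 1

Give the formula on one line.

(c & ((b & (a & e)) | ~a))

  (a & e) = 00000000000000000101010101010101
  (b & (a & e)) = 00000000000000000000000001010101
  ~a = 11111111111111110000000000000000
  ((b & (a & e)) | ~a) = 11111111111111110000000001010101
  (c & ((b & (a & e)) | ~a)) = 00001111000011110000000000000101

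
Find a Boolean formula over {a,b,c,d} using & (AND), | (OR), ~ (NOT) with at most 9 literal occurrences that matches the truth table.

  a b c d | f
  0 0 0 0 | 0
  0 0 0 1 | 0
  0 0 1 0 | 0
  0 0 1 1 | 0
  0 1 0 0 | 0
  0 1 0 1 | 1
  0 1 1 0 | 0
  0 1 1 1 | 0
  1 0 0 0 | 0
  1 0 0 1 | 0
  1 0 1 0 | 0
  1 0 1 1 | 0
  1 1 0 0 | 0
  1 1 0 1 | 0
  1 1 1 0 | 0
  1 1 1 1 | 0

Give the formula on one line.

  ~c = 1100110011001100
  ~a = 1111111100000000
  ~d = 1010101010101010
  (~a | ~d) = 1111111110101010
  (~c & (~a | ~d)) = 1100110010001000
  (~c | ~d) = 1110111011101110
  ((~c | ~d) & d) = 0100010001000100
  (((~c | ~d) & d) & b) = 0000010000000100
  ((~c & (~a | ~d)) & (((~c | ~d) & d) & b)) = 0000010000000000

((~c & (~a | ~d)) & (((~c | ~d) & d) & b))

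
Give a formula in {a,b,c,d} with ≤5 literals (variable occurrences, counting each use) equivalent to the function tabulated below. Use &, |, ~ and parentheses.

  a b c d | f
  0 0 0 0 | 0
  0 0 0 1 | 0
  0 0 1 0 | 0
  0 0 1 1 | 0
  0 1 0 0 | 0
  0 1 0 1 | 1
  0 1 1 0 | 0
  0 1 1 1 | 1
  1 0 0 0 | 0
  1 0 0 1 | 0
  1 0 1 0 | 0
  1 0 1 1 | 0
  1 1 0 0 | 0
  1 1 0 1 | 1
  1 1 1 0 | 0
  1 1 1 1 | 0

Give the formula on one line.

((b & d) & ((~d | ~a) | ~c))

  (b & d) = 0000010100000101
  ~d = 1010101010101010
  ~a = 1111111100000000
  (~d | ~a) = 1111111110101010
  ~c = 1100110011001100
  ((~d | ~a) | ~c) = 1111111111101110
  ((b & d) & ((~d | ~a) | ~c)) = 0000010100000100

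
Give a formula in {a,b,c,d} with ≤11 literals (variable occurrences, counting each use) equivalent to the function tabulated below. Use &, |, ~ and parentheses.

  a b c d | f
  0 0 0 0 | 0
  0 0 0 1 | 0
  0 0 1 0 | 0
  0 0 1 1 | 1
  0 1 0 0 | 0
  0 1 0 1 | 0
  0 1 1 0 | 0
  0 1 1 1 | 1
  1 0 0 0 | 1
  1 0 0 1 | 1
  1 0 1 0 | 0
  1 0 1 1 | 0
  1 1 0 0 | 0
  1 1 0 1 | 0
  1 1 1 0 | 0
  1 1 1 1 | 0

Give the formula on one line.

(((~c & ~b) & ((d | ~b) & a)) | ((c & d) & ~a))

  ~c = 1100110011001100
  ~b = 1111000011110000
  (~c & ~b) = 1100000011000000
  (d | ~b) = 1111010111110101
  ((d | ~b) & a) = 0000000011110101
  ((~c & ~b) & ((d | ~b) & a)) = 0000000011000000
  (c & d) = 0001000100010001
  ~a = 1111111100000000
  ((c & d) & ~a) = 0001000100000000
  (((~c & ~b) & ((d | ~b) & a)) | ((c & d) & ~a)) = 0001000111000000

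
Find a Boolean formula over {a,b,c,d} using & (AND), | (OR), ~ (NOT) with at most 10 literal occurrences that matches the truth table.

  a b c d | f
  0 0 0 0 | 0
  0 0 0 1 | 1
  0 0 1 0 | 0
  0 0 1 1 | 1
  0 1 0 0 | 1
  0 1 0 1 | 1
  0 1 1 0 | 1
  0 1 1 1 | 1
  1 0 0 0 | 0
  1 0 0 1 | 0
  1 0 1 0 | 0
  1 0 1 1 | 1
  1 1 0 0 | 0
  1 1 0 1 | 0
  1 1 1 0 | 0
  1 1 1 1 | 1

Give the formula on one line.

  ~b = 1111000011110000
  (a & b) = 0000000000001111
  (~b | (a & b)) = 1111000011111111
  (d & c) = 0001000100010001
  ((~b | (a & b)) & (d & c)) = 0001000000010001
  ~a = 1111111100000000
  (b | d) = 0101111101011111
  (~a & (b | d)) = 0101111100000000
  (((~b | (a & b)) & (d & c)) | (~a & (b | d))) = 0101111100010001

(((~b | (a & b)) & (d & c)) | (~a & (b | d)))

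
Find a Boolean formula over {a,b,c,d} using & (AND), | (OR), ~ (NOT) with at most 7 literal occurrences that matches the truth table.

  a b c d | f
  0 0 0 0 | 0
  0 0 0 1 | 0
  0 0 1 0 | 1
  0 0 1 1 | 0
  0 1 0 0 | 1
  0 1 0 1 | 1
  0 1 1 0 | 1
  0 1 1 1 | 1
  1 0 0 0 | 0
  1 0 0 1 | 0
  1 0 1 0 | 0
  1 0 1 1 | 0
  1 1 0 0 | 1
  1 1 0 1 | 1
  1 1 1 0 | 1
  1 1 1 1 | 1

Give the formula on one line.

  ~a = 1111111100000000
  (c & ~a) = 0011001100000000
  ((c & ~a) | b) = 0011111100001111
  ~d = 1010101010101010
  (~d | b) = 1010111110101111
  (((c & ~a) | b) & (~d | b)) = 0010111100001111

(((c & ~a) | b) & (~d | b))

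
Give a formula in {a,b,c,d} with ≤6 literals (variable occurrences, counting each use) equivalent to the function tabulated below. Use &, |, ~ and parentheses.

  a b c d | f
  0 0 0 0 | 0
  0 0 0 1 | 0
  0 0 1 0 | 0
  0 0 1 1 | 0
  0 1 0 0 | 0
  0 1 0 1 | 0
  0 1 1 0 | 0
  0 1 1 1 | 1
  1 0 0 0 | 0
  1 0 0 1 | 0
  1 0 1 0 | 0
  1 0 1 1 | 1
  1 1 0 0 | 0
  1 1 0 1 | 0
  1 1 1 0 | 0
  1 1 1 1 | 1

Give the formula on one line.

  (b | a) = 0000111111111111
  (d & (b | a)) = 0000010101010101
  (d & c) = 0001000100010001
  ((d & (b | a)) & (d & c)) = 0000000100010001

((d & (b | a)) & (d & c))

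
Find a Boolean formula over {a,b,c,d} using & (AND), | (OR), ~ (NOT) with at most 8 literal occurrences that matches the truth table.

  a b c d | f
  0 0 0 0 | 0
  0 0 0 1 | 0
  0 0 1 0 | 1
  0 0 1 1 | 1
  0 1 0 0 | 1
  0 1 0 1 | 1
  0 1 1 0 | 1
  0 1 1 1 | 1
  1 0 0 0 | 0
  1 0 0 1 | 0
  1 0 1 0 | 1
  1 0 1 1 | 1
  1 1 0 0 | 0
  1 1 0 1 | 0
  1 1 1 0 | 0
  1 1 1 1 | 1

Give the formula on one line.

((c & (d | ~b)) | (~a & b))

  ~b = 1111000011110000
  (d | ~b) = 1111010111110101
  (c & (d | ~b)) = 0011000100110001
  ~a = 1111111100000000
  (~a & b) = 0000111100000000
  ((c & (d | ~b)) | (~a & b)) = 0011111100110001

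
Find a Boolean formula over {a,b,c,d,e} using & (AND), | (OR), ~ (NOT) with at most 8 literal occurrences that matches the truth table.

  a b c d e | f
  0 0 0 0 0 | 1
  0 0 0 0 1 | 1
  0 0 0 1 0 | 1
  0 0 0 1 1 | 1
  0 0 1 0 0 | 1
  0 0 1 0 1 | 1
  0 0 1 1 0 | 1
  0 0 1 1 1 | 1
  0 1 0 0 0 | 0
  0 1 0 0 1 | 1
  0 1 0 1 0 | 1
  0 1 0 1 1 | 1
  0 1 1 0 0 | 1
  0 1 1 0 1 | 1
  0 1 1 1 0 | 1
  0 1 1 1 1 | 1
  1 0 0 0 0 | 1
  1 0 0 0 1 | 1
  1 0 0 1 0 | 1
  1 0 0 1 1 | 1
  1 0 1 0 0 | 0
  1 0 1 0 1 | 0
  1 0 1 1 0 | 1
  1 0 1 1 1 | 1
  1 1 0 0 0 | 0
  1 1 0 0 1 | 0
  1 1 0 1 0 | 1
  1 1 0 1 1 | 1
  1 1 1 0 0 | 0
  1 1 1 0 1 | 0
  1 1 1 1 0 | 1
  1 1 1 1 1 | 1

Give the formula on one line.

((((c | d) | ~b) & ((~c | ~a) | d)) | (~a & e))

  (c | d) = 00111111001111110011111100111111
  ~b = 11111111000000001111111100000000
  ((c | d) | ~b) = 11111111001111111111111100111111
  ~c = 11110000111100001111000011110000
  ~a = 11111111111111110000000000000000
  (~c | ~a) = 11111111111111111111000011110000
  ((~c | ~a) | d) = 11111111111111111111001111110011
  (((c | d) | ~b) & ((~c | ~a) | d)) = 11111111001111111111001100110011
  (~a & e) = 01010101010101010000000000000000
  ((((c | d) | ~b) & ((~c | ~a) | d)) | (~a & e)) = 11111111011111111111001100110011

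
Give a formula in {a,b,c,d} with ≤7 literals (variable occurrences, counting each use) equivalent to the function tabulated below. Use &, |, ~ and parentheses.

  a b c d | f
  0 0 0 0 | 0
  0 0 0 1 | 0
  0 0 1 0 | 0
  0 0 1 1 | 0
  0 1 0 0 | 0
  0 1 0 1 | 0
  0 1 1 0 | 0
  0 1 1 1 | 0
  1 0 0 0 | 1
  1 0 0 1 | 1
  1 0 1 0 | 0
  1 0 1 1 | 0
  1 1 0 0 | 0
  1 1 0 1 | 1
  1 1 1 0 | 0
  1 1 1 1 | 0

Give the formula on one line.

((~c & ((a & ~b) | d)) & (~d | a))

  ~c = 1100110011001100
  ~b = 1111000011110000
  (a & ~b) = 0000000011110000
  ((a & ~b) | d) = 0101010111110101
  (~c & ((a & ~b) | d)) = 0100010011000100
  ~d = 1010101010101010
  (~d | a) = 1010101011111111
  ((~c & ((a & ~b) | d)) & (~d | a)) = 0000000011000100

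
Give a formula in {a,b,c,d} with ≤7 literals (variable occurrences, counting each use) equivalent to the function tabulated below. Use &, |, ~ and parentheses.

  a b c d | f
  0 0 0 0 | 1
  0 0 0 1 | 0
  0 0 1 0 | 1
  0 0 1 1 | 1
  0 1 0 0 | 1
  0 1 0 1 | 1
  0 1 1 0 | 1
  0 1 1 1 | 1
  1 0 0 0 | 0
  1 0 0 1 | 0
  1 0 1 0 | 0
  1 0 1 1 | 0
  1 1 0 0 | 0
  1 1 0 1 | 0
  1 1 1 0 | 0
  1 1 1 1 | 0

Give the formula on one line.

(~a & ((~d | b) | c))

  ~a = 1111111100000000
  ~d = 1010101010101010
  (~d | b) = 1010111110101111
  ((~d | b) | c) = 1011111110111111
  (~a & ((~d | b) | c)) = 1011111100000000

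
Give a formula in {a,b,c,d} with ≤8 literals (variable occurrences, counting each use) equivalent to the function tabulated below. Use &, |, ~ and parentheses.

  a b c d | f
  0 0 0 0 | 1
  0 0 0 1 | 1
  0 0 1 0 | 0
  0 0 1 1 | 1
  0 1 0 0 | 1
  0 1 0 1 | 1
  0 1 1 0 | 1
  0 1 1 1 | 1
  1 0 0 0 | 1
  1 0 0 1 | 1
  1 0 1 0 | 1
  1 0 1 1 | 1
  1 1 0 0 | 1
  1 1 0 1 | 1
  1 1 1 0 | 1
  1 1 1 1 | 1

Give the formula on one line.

  ~d = 1010101010101010
  (~d & b) = 0000101000001010
  ((~d & b) | d) = 0101111101011111
  ~c = 1100110011001100
  (d | ~c) = 1101110111011101
  (a | (d | ~c)) = 1101110111111111
  (((~d & b) | d) | (a | (d | ~c))) = 1101111111111111

(((~d & b) | d) | (a | (d | ~c)))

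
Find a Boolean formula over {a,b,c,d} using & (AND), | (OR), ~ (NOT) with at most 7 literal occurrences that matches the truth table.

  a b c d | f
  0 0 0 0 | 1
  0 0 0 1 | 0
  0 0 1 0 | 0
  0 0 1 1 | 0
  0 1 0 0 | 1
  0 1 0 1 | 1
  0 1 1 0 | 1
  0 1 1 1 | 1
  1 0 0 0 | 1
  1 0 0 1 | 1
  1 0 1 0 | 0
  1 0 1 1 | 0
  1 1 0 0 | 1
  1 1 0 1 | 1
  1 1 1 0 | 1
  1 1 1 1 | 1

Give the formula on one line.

  ~c = 1100110011001100
  ~d = 1010101010101010
  (a | ~d) = 1010101011111111
  (~c & (a | ~d)) = 1000100011001100
  ((~c & (a | ~d)) | b) = 1000111111001111

((~c & (a | ~d)) | b)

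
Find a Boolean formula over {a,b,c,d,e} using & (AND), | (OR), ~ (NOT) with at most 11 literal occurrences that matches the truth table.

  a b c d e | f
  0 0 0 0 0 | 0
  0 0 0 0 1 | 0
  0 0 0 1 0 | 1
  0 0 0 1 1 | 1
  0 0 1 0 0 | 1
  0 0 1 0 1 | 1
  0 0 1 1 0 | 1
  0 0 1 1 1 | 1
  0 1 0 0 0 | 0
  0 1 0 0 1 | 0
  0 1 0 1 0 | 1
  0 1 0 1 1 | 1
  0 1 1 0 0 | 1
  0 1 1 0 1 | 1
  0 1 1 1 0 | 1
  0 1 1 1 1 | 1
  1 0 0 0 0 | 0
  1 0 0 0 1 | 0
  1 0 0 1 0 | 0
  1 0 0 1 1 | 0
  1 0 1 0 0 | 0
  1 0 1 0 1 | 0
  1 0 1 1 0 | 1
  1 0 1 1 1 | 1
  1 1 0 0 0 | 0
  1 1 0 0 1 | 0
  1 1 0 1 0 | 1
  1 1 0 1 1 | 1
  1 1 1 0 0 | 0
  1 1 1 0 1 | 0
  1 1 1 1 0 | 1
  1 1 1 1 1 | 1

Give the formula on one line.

((b | (~a | c)) & ((~a | (~c | d)) & (d | c)))

  ~a = 11111111111111110000000000000000
  (~a | c) = 11111111111111110000111100001111
  (b | (~a | c)) = 11111111111111110000111111111111
  ~c = 11110000111100001111000011110000
  (~c | d) = 11110011111100111111001111110011
  (~a | (~c | d)) = 11111111111111111111001111110011
  (d | c) = 00111111001111110011111100111111
  ((~a | (~c | d)) & (d | c)) = 00111111001111110011001100110011
  ((b | (~a | c)) & ((~a | (~c | d)) & (d | c))) = 00111111001111110000001100110011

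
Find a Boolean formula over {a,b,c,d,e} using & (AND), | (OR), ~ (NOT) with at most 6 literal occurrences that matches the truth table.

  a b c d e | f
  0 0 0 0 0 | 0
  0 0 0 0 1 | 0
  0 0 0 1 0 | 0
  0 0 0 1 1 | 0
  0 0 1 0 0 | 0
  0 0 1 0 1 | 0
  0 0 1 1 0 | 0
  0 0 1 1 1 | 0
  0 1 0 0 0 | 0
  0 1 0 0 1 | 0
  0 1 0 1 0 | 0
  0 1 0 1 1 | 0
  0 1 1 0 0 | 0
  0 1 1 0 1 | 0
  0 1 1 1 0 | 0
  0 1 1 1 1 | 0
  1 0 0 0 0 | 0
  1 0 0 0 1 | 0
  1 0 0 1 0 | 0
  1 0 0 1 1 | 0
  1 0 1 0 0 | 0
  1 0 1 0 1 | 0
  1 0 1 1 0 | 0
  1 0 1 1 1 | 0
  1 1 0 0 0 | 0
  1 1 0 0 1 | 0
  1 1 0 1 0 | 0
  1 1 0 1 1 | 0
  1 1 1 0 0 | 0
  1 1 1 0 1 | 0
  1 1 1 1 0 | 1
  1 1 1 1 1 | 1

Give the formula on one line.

((d & b) & (a & c))

  (d & b) = 00000000001100110000000000110011
  (a & c) = 00000000000000000000111100001111
  ((d & b) & (a & c)) = 00000000000000000000000000000011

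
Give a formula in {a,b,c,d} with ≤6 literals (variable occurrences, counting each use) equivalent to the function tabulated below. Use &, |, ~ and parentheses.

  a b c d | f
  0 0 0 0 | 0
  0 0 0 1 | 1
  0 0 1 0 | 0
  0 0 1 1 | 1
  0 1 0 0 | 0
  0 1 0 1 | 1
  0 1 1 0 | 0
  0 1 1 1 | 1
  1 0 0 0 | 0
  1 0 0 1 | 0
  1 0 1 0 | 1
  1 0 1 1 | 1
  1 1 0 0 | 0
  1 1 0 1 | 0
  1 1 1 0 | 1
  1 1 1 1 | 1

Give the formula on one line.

((a | d) & (c | (~a & d)))

  (a | d) = 0101010111111111
  ~a = 1111111100000000
  (~a & d) = 0101010100000000
  (c | (~a & d)) = 0111011100110011
  ((a | d) & (c | (~a & d))) = 0101010100110011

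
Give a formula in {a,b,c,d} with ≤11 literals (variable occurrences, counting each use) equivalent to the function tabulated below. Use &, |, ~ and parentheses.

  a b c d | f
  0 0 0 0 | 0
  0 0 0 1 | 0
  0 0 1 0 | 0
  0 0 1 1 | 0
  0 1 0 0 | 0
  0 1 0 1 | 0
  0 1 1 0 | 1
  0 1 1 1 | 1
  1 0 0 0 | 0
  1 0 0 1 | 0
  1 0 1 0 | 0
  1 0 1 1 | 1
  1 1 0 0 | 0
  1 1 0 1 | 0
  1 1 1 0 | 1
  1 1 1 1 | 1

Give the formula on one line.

(((c | (d & b)) & (b | (d & a))) & (~b | c))

  (d & b) = 0000010100000101
  (c | (d & b)) = 0011011100110111
  (d & a) = 0000000001010101
  (b | (d & a)) = 0000111101011111
  ((c | (d & b)) & (b | (d & a))) = 0000011100010111
  ~b = 1111000011110000
  (~b | c) = 1111001111110011
  (((c | (d & b)) & (b | (d & a))) & (~b | c)) = 0000001100010011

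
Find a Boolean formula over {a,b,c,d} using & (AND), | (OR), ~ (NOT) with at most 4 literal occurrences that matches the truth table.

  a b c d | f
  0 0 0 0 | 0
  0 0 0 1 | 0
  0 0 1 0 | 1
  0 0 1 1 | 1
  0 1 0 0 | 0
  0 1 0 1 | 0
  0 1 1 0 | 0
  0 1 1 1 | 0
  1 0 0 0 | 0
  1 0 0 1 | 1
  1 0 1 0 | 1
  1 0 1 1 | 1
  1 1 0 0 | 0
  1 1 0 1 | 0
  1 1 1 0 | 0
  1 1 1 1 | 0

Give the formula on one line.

  ~b = 1111000011110000
  (d & a) = 0000000001010101
  ((d & a) | c) = 0011001101110111
  (~b & ((d & a) | c)) = 0011000001110000

(~b & ((d & a) | c))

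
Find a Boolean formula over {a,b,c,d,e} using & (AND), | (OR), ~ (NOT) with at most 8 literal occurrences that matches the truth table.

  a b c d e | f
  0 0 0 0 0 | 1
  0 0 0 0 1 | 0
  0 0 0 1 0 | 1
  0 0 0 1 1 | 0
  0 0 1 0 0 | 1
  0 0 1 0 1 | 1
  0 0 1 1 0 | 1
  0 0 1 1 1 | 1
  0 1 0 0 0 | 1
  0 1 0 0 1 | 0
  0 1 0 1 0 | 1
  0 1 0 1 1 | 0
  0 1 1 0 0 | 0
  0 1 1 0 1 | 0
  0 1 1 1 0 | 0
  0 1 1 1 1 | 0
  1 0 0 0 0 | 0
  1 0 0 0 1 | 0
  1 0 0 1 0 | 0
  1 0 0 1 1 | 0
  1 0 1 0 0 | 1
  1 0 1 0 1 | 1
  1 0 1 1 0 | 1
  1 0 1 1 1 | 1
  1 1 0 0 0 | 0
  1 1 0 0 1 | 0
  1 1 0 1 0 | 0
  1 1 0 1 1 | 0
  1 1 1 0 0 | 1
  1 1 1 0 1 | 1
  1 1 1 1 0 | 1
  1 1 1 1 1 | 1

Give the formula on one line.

(((~e & ~a) | c) & (~c | (a | ~b)))

  ~e = 10101010101010101010101010101010
  ~a = 11111111111111110000000000000000
  (~e & ~a) = 10101010101010100000000000000000
  ((~e & ~a) | c) = 10101111101011110000111100001111
  ~c = 11110000111100001111000011110000
  ~b = 11111111000000001111111100000000
  (a | ~b) = 11111111000000001111111111111111
  (~c | (a | ~b)) = 11111111111100001111111111111111
  (((~e & ~a) | c) & (~c | (a | ~b))) = 10101111101000000000111100001111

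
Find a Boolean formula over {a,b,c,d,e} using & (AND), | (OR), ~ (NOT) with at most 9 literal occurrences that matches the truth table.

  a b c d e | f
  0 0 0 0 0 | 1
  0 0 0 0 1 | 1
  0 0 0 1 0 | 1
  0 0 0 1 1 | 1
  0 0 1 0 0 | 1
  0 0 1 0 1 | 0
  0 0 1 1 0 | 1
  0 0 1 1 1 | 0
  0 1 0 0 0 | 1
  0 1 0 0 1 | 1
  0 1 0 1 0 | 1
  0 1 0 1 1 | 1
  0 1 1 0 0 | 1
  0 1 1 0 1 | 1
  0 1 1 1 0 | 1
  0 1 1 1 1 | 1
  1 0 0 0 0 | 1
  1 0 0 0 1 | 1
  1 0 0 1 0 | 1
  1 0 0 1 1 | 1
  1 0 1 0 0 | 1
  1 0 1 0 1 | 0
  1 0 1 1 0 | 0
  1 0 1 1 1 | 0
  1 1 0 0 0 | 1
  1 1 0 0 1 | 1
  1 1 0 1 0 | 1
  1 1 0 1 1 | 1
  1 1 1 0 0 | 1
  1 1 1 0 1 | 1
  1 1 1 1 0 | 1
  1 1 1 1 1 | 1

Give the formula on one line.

((b | ~c) | ((((~c & d) & a) | ~e) & (~d | ~a)))

  ~c = 11110000111100001111000011110000
  (b | ~c) = 11110000111111111111000011111111
  (~c & d) = 00110000001100000011000000110000
  ((~c & d) & a) = 00000000000000000011000000110000
  ~e = 10101010101010101010101010101010
  (((~c & d) & a) | ~e) = 10101010101010101011101010111010
  ~d = 11001100110011001100110011001100
  ~a = 11111111111111110000000000000000
  (~d | ~a) = 11111111111111111100110011001100
  ((((~c & d) & a) | ~e) & (~d | ~a)) = 10101010101010101000100010001000
  ((b | ~c) | ((((~c & d) & a) | ~e) & (~d | ~a))) = 11111010111111111111100011111111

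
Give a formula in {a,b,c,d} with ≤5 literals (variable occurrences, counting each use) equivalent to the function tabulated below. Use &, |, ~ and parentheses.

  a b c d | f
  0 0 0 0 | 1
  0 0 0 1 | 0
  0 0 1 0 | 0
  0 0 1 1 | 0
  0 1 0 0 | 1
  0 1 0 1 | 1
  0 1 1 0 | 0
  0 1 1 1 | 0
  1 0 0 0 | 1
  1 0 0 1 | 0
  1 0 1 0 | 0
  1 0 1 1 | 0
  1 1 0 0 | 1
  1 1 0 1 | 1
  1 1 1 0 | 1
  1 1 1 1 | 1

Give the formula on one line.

  ~d = 1010101010101010
  (b | ~d) = 1010111110101111
  ~c = 1100110011001100
  ((b | ~d) & ~c) = 1000110010001100
  (a & b) = 0000000000001111
  (((b | ~d) & ~c) | (a & b)) = 1000110010001111

(((b | ~d) & ~c) | (a & b))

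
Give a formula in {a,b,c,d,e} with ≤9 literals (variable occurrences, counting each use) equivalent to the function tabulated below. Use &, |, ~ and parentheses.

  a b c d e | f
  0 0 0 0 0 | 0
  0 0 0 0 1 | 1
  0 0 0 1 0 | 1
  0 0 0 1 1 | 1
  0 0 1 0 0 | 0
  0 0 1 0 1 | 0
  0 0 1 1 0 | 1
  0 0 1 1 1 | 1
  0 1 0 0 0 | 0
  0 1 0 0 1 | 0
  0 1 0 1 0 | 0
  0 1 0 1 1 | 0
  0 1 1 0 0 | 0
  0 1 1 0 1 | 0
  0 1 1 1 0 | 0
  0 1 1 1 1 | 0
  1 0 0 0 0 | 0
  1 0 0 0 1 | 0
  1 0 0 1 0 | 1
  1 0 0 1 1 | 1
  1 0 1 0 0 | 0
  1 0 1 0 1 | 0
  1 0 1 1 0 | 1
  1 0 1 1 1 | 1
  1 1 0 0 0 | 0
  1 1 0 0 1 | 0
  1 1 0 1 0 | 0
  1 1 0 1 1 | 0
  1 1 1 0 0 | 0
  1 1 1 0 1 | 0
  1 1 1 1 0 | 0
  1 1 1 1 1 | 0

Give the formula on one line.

  ~b = 11111111000000001111111100000000
  ~c = 11110000111100001111000011110000
  (~c & e) = 01010000010100000101000001010000
  (~b & (~c & e)) = 01010000000000000101000000000000
  ~a = 11111111111111110000000000000000
  ((~b & (~c & e)) & ~a) = 01010000000000000000000000000000
  (d & ~b) = 00110011000000000011001100000000
  (((~b & (~c & e)) & ~a) | (d & ~b)) = 01110011000000000011001100000000

(((~b & (~c & e)) & ~a) | (d & ~b))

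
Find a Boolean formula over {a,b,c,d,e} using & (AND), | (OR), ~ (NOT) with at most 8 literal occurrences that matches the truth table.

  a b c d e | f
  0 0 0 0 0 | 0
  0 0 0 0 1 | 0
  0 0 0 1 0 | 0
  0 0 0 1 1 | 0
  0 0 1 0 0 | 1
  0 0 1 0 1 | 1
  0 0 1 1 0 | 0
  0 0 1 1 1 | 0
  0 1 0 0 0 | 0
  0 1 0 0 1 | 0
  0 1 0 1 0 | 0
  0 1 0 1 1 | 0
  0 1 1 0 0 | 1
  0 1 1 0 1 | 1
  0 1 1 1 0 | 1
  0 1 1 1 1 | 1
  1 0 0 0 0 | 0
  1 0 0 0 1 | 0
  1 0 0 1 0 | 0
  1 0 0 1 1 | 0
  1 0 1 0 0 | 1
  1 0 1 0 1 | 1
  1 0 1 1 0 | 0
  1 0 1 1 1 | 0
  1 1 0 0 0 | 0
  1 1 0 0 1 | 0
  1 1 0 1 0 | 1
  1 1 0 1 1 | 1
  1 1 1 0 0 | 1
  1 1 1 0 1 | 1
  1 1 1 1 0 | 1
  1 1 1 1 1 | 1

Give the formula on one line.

  ~d = 11001100110011001100110011001100
  (b | ~d) = 11001100111111111100110011111111
  (a & d) = 00000000000000000011001100110011
  (c | (a & d)) = 00001111000011110011111100111111
  ((b | ~d) & (c | (a & d))) = 00001100000011110000110000111111

((b | ~d) & (c | (a & d)))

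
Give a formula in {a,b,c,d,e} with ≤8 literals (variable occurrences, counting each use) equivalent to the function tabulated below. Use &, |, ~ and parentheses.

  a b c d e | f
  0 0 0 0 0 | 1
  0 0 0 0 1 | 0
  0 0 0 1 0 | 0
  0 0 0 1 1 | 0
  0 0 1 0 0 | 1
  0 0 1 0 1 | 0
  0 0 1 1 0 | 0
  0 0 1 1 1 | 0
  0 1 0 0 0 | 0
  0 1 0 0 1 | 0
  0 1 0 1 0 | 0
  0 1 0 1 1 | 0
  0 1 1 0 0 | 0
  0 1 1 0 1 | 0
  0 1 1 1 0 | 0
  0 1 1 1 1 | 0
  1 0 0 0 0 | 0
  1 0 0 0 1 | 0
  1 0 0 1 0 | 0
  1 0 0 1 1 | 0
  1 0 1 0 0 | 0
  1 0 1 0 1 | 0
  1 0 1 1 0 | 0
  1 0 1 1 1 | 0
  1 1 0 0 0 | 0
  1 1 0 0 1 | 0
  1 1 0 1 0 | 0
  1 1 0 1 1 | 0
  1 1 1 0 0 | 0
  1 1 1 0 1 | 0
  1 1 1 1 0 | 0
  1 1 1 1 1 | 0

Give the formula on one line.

  ~e = 10101010101010101010101010101010
  ~d = 11001100110011001100110011001100
  (b | ~d) = 11001100111111111100110011111111
  (~e & (b | ~d)) = 10001000101010101000100010101010
  ~a = 11111111111111110000000000000000
  ~b = 11111111000000001111111100000000
  (~a & ~b) = 11111111000000000000000000000000
  (~d & (~a & ~b)) = 11001100000000000000000000000000
  ((~e & (b | ~d)) & (~d & (~a & ~b))) = 10001000000000000000000000000000

((~e & (b | ~d)) & (~d & (~a & ~b)))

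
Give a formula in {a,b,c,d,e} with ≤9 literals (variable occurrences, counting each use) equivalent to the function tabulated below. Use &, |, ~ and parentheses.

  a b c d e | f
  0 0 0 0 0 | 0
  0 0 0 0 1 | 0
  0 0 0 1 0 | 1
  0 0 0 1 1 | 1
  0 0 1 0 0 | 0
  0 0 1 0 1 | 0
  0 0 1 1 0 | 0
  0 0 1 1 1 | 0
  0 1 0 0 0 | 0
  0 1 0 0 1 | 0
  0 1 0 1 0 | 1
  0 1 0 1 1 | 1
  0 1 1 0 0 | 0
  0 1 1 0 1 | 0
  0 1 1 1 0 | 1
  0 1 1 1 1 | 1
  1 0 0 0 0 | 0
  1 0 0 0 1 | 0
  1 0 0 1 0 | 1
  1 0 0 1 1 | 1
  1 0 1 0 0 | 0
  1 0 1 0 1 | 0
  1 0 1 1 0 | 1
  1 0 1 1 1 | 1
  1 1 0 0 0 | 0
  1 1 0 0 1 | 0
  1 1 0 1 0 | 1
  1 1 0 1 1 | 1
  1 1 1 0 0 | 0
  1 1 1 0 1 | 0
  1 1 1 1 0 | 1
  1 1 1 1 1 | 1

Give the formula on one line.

((~c | (a | (b | (e & ~d)))) & d)

  ~c = 11110000111100001111000011110000
  ~d = 11001100110011001100110011001100
  (e & ~d) = 01000100010001000100010001000100
  (b | (e & ~d)) = 01000100111111110100010011111111
  (a | (b | (e & ~d))) = 01000100111111111111111111111111
  (~c | (a | (b | (e & ~d)))) = 11110100111111111111111111111111
  ((~c | (a | (b | (e & ~d)))) & d) = 00110000001100110011001100110011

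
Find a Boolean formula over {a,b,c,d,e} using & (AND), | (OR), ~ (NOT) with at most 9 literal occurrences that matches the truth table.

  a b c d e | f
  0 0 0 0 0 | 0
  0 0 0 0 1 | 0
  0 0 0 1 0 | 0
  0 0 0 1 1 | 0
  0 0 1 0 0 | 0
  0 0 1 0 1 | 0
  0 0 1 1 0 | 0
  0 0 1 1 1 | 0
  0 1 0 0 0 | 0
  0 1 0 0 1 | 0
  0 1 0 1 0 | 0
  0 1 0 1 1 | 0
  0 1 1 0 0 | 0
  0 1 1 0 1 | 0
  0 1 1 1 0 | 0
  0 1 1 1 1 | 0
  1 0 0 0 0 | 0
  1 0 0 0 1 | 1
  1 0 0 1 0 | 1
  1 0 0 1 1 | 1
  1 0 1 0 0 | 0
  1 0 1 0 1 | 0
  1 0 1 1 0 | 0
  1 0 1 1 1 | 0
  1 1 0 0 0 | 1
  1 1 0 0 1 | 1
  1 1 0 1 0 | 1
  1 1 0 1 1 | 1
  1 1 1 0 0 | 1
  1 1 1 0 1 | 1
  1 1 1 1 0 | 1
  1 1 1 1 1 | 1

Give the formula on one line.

  (b & a) = 00000000000000000000000011111111
  ((b & a) | d) = 00110011001100110011001111111111
  (((b & a) | d) | e) = 01110111011101110111011111111111
  ~c = 11110000111100001111000011110000
  (b | ~c) = 11110000111111111111000011111111
  ((((b & a) | d) | e) & (b | ~c)) = 01110000011101110111000011111111
  (((((b & a) | d) | e) & (b | ~c)) & a) = 00000000000000000111000011111111

(((((b & a) | d) | e) & (b | ~c)) & a)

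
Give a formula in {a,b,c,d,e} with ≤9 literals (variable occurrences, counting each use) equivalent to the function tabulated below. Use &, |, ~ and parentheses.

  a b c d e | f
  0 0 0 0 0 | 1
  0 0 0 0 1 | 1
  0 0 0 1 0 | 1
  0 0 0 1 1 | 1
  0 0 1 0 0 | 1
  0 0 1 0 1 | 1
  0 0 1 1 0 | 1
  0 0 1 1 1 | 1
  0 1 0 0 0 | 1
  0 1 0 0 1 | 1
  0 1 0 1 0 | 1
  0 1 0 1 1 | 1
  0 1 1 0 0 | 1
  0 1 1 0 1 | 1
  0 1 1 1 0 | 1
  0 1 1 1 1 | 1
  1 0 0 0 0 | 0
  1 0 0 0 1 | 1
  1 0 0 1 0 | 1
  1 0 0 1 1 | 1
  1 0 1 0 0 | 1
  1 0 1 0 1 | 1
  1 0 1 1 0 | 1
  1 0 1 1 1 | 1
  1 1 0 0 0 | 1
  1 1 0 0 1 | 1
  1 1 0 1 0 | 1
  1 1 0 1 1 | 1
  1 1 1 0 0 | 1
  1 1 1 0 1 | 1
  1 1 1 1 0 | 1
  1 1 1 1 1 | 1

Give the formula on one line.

  (c | e) = 01011111010111110101111101011111
  ~d = 11001100110011001100110011001100
  ~c = 11110000111100001111000011110000
  (~d & ~c) = 11000000110000001100000011000000
  ((~d & ~c) & e) = 01000000010000000100000001000000
  ~a = 11111111111111110000000000000000
  (((~d & ~c) & e) | ~a) = 11111111111111110100000001000000
  (d | (((~d & ~c) & e) | ~a)) = 11111111111111110111001101110011
  ((d | (((~d & ~c) & e) | ~a)) | b) = 11111111111111110111001111111111
  ((c | e) | ((d | (((~d & ~c) & e) | ~a)) | b)) = 11111111111111110111111111111111

((c | e) | ((d | (((~d & ~c) & e) | ~a)) | b))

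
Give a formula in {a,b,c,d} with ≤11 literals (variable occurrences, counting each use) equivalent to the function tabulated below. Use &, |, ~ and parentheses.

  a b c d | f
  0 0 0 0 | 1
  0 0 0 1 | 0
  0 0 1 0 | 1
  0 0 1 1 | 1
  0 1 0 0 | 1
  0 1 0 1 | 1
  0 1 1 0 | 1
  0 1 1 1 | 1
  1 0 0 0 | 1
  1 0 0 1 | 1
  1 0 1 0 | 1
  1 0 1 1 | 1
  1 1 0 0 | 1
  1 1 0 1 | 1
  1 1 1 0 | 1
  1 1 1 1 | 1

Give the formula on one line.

  ~c = 1100110011001100
  (~c & b) = 0000110000001100
  (~c & a) = 0000000011001100
  ((~c & a) & d) = 0000000001000100
  ~d = 1010101010101010
  (~d & ~c) = 1000100010001000
  (((~c & a) & d) | (~d & ~c)) = 1000100011001100
  ((~c & b) | (((~c & a) & d) | (~d & ~c))) = 1000110011001100
  (c | ((~c & b) | (((~c & a) & d) | (~d & ~c)))) = 1011111111111111

(c | ((~c & b) | (((~c & a) & d) | (~d & ~c))))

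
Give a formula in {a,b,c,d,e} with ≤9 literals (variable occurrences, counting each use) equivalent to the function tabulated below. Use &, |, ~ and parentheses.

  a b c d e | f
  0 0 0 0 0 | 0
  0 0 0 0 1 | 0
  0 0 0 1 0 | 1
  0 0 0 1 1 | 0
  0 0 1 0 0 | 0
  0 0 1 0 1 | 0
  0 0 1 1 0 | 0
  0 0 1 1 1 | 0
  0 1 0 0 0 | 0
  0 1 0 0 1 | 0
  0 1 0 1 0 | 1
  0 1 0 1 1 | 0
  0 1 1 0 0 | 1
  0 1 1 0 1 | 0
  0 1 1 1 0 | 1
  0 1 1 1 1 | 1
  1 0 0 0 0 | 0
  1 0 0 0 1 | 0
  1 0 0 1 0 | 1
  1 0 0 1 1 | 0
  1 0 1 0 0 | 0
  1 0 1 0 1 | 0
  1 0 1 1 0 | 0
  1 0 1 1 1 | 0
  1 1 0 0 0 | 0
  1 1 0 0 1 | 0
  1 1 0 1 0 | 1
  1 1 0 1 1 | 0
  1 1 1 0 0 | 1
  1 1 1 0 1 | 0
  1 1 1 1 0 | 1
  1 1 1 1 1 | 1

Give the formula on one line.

((c | d) & ((b & (~e | (d & c))) | (~c & (c | ~e))))

  (c | d) = 00111111001111110011111100111111
  ~e = 10101010101010101010101010101010
  (d & c) = 00000011000000110000001100000011
  (~e | (d & c)) = 10101011101010111010101110101011
  (b & (~e | (d & c))) = 00000000101010110000000010101011
  ~c = 11110000111100001111000011110000
  (c | ~e) = 10101111101011111010111110101111
  (~c & (c | ~e)) = 10100000101000001010000010100000
  ((b & (~e | (d & c))) | (~c & (c | ~e))) = 10100000101010111010000010101011
  ((c | d) & ((b & (~e | (d & c))) | (~c & (c | ~e)))) = 00100000001010110010000000101011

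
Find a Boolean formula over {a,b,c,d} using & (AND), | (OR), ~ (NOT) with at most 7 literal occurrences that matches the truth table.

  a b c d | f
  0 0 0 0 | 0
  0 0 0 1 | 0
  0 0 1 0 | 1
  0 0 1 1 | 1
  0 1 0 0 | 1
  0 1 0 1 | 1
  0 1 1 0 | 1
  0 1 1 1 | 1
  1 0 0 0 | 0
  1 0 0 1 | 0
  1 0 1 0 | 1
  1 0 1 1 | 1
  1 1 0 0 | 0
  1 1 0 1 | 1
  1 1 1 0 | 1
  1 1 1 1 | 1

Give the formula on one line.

  ~a = 1111111100000000
  (d | ~a) = 1111111101010101
  ~b = 1111000011110000
  (c & ~b) = 0011000000110000
  (b | (c & ~b)) = 0011111100111111
  ((d | ~a) & (b | (c & ~b))) = 0011111100010101
  (((d | ~a) & (b | (c & ~b))) | c) = 0011111100110111

(((d | ~a) & (b | (c & ~b))) | c)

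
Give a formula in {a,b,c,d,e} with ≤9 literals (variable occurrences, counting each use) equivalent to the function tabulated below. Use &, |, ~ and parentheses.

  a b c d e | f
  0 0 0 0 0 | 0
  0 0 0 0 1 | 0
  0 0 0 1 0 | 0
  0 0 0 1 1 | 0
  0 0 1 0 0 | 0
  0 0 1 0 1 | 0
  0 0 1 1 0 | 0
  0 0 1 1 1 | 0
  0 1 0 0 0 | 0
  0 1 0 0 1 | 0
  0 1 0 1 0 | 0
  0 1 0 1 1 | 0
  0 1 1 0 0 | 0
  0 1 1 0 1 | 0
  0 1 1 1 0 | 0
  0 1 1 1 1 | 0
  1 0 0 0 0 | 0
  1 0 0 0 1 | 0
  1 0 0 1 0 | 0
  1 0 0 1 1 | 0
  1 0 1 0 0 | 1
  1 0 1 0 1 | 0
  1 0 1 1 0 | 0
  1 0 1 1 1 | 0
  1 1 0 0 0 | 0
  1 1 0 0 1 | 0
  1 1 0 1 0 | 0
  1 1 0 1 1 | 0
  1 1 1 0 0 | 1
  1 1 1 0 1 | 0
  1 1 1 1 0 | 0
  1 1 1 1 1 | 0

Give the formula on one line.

((~c | (((d & c) | e) | a)) & ((~e & ~d) & c))

  ~c = 11110000111100001111000011110000
  (d & c) = 00000011000000110000001100000011
  ((d & c) | e) = 01010111010101110101011101010111
  (((d & c) | e) | a) = 01010111010101111111111111111111
  (~c | (((d & c) | e) | a)) = 11110111111101111111111111111111
  ~e = 10101010101010101010101010101010
  ~d = 11001100110011001100110011001100
  (~e & ~d) = 10001000100010001000100010001000
  ((~e & ~d) & c) = 00001000000010000000100000001000
  ((~c | (((d & c) | e) | a)) & ((~e & ~d) & c)) = 00000000000000000000100000001000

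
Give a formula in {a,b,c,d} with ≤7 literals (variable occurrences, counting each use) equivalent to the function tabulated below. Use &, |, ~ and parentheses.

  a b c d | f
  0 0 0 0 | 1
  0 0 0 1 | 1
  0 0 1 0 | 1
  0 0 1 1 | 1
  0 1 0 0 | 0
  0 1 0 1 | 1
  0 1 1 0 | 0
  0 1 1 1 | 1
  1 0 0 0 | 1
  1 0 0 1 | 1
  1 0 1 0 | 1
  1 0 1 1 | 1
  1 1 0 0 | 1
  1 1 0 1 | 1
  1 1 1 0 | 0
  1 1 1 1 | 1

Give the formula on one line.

  ~c = 1100110011001100
  (~c & a) = 0000000011001100
  ~b = 1111000011110000
  ((~c & a) | ~b) = 1111000011111100
  (((~c & a) | ~b) | d) = 1111010111111101

(((~c & a) | ~b) | d)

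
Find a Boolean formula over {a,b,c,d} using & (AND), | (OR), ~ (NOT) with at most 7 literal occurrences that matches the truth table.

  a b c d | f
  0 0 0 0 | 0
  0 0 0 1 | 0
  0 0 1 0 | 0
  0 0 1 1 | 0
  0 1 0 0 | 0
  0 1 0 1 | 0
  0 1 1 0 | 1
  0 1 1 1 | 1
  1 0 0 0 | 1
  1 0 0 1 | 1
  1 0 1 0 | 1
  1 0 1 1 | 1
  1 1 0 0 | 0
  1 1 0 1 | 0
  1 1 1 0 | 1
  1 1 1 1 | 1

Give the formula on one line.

((b | a) & (c | ~b))

  (b | a) = 0000111111111111
  ~b = 1111000011110000
  (c | ~b) = 1111001111110011
  ((b | a) & (c | ~b)) = 0000001111110011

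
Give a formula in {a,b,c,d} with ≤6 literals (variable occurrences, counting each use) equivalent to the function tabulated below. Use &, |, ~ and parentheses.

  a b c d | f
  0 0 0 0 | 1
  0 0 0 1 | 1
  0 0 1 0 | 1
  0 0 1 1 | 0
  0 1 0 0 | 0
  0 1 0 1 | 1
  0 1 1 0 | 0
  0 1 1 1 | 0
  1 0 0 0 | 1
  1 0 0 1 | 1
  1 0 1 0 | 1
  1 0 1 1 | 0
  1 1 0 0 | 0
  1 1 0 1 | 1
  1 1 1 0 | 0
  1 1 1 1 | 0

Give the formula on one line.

((~c & d) | (~b & ~d))

  ~c = 1100110011001100
  (~c & d) = 0100010001000100
  ~b = 1111000011110000
  ~d = 1010101010101010
  (~b & ~d) = 1010000010100000
  ((~c & d) | (~b & ~d)) = 1110010011100100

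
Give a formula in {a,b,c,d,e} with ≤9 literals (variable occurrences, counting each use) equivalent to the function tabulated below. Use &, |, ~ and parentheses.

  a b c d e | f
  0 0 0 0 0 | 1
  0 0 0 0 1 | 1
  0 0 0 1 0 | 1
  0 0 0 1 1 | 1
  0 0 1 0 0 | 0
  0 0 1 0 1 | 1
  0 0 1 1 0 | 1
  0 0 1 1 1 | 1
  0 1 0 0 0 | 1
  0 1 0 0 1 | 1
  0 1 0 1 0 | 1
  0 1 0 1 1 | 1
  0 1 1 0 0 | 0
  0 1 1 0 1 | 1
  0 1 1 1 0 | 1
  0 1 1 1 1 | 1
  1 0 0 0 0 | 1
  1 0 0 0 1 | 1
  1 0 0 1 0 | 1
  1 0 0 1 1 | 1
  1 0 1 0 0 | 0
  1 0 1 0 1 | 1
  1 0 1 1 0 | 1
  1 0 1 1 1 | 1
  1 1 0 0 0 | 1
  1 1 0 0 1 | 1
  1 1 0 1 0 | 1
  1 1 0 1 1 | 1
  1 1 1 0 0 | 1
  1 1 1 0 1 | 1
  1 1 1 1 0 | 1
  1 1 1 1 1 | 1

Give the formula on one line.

((d | (b & a)) | ((e & ~d) | ~c))

  (b & a) = 00000000000000000000000011111111
  (d | (b & a)) = 00110011001100110011001111111111
  ~d = 11001100110011001100110011001100
  (e & ~d) = 01000100010001000100010001000100
  ~c = 11110000111100001111000011110000
  ((e & ~d) | ~c) = 11110100111101001111010011110100
  ((d | (b & a)) | ((e & ~d) | ~c)) = 11110111111101111111011111111111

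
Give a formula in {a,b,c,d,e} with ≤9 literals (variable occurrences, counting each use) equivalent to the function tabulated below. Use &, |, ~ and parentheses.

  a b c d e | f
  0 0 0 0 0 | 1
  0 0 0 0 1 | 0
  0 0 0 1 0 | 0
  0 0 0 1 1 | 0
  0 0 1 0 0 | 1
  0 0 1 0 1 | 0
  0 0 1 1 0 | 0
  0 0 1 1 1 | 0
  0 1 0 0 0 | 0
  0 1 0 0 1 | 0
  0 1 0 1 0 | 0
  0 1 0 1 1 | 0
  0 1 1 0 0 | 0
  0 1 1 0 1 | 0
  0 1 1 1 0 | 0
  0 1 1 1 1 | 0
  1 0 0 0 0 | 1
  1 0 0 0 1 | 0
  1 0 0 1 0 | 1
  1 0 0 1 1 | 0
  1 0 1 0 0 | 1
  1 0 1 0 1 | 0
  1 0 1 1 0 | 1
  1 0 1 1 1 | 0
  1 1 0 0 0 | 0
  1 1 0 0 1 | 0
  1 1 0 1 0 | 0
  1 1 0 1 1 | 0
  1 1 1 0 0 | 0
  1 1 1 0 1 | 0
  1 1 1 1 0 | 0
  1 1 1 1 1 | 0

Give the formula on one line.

  ~d = 11001100110011001100110011001100
  (~d | a) = 11001100110011001111111111111111
  (c & b) = 00000000000011110000000000001111
  (d & (c & b)) = 00000000000000110000000000000011
  ((~d | a) | (d & (c & b))) = 11001100110011111111111111111111
  ~b = 11111111000000001111111100000000
  ~e = 10101010101010101010101010101010
  (~b & ~e) = 10101010000000001010101000000000
  (((~d | a) | (d & (c & b))) & (~b & ~e)) = 10001000000000001010101000000000

(((~d | a) | (d & (c & b))) & (~b & ~e))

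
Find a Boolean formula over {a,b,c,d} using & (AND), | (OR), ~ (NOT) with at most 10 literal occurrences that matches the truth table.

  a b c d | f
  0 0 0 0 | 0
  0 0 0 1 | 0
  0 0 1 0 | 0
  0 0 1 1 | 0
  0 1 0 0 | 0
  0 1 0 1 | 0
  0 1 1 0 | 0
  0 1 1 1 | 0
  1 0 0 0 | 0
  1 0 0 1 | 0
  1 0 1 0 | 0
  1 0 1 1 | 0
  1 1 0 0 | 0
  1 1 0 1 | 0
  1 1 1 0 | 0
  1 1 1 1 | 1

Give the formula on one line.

  ~b = 1111000011110000
  ~a = 1111111100000000
  (d & ~a) = 0101010100000000
  (~b & (d & ~a)) = 0101000000000000
  (b | (~b & (d & ~a))) = 0101111100001111
  (a & (b | (~b & (d & ~a)))) = 0000000000001111
  ((a & (b | (~b & (d & ~a)))) & c) = 0000000000000011
  (((a & (b | (~b & (d & ~a)))) & c) & d) = 0000000000000001

(((a & (b | (~b & (d & ~a)))) & c) & d)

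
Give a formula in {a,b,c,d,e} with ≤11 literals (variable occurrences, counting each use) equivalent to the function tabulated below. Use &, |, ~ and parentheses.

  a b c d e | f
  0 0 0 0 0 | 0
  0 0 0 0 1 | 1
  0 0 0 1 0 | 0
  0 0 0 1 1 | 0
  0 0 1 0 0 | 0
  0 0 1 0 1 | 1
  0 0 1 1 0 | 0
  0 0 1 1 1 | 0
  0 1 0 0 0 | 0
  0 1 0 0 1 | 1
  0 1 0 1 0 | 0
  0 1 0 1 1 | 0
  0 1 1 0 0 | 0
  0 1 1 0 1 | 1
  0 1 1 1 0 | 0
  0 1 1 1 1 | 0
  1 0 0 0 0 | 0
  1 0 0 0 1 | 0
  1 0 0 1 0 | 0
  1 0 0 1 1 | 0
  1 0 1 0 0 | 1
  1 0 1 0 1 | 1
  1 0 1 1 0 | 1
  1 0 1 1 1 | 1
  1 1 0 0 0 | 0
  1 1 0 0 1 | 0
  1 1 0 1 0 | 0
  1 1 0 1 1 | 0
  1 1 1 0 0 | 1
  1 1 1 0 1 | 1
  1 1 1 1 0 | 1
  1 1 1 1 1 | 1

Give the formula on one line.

(((~d & ~a) & (e | d)) | (a & (c | ((~d | c) & ~a))))

  ~d = 11001100110011001100110011001100
  ~a = 11111111111111110000000000000000
  (~d & ~a) = 11001100110011000000000000000000
  (e | d) = 01110111011101110111011101110111
  ((~d & ~a) & (e | d)) = 01000100010001000000000000000000
  (~d | c) = 11001111110011111100111111001111
  ((~d | c) & ~a) = 11001111110011110000000000000000
  (c | ((~d | c) & ~a)) = 11001111110011110000111100001111
  (a & (c | ((~d | c) & ~a))) = 00000000000000000000111100001111
  (((~d & ~a) & (e | d)) | (a & (c | ((~d | c) & ~a)))) = 01000100010001000000111100001111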